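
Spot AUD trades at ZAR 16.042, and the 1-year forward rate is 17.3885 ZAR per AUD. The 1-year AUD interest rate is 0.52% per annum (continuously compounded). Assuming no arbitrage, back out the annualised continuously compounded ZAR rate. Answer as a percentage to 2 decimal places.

8.58%

T = 1 year.
By CIP, F/S equals the ZAR-to-AUD growth ratio: 17.3885/16.042 = 1.0839359.
The AUD side grows by e^(0.0052×1) = 1.0052135.
Hence g_ZAR = 1.089587.
r = ln(1.089587)/1 = 0.085799 → 8.58%.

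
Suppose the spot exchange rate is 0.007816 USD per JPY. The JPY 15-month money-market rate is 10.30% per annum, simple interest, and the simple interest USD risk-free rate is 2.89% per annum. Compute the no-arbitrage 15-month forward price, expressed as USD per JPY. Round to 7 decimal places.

T = 15/12 years.
USD growth factor: 1 + 0.0289×15/12 = 1.036125.
Growth of 1 JPY over T: 1 + 0.1030×15/12 = 1.128750.
So F = 0.007816 × 1.036125 / 1.128750 = 0.007174621 (USD/JPY).

0.0071746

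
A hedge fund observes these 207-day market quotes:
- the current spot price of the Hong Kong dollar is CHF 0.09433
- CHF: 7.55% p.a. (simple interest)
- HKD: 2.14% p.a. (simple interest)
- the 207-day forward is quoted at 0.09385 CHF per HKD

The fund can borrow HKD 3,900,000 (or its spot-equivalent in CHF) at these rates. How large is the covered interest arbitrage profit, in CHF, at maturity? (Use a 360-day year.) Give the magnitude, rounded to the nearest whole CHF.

CHF 13,339

T = 207/360 years.
Invest the HKD and cover forward: 3,900,000 × 1.012305 × 0.09385 = CHF 370,518.81.
Convert at spot and invest in CHF: 3,900,000 × 0.09433 × 1.0434125 = CHF 383,857.89.
The quoted forward undervalues HKD, so borrow HKD, convert to CHF at spot, deposit the CHF at 7.55%, and buy HKD forward at 0.09385 to cover the loan.
Profit = 383,857.89 − 370,518.81 = CHF 13,339.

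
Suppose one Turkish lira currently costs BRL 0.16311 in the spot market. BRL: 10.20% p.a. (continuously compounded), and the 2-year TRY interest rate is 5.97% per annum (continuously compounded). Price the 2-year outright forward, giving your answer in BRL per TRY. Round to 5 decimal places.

0.17751

T = 2 years.
BRL growth factor: e^(0.1020×2) = 1.2262982.
TRY growth factor: e^(0.0597×2) = 1.1268206.
Forward (BRL per TRY) = 0.16311 × 1.2262982 / 1.1268206 = 0.1775096.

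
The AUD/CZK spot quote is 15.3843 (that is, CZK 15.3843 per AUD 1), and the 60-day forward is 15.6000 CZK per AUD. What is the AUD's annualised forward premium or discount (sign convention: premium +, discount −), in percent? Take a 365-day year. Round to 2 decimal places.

+8.53%

T = 60/365 years.
Period premium: (15.6000 − 15.3843)/15.3843 = 0.0140208.
Annualise by dividing by T: 0.0140208 / (60/365) = 0.085293 → 8.53%.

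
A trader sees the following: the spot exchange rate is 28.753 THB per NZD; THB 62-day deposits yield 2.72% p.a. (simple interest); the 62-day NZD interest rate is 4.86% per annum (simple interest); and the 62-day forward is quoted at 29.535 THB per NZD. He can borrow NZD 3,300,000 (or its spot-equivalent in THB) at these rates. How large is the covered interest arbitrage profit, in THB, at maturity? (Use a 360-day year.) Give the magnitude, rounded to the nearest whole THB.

THB 2,951,903

T = 62/360 years.
Keep in NZD, deliver into the forward: 3,300,000·1.008370·29.535 = THB 98,281,286.24.
Swap to THB now, deposit: 3,300,000·28.753·1.0046844444 = THB 95,329,383.04.
The quoted forward overvalues NZD, so borrow THB, buy NZD at spot, deposit the NZD at 4.86%, and sell the proceeds forward at 29.535.
Arbitrage profit = |98,281,286.24 − 95,329,383.04| = THB 2,951,903.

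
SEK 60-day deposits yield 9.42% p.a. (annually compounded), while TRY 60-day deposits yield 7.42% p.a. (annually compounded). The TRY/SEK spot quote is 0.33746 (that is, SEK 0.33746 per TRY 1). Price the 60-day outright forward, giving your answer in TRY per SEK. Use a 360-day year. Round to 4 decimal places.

T = 60/360 years.
SEK growth factor: (1 + 0.0942)^(60/360) = 1.015117.
Growth of 1 TRY over T: (1 + 0.0742)^(60/360) = 1.0120008.
Forward (SEK per TRY) = 0.33746 × 1.015117 / 1.0120008 = 0.3384991.
Quoted the other way: 1/0.3384991 = 2.9542 TRY per SEK.

2.9542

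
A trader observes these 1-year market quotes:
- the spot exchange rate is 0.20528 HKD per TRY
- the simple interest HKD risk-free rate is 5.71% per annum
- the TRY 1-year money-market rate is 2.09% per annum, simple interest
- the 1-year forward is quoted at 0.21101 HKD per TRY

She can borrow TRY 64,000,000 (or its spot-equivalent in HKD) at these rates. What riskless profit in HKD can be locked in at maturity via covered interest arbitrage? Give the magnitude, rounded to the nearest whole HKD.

HKD 101,208

T = 1 year.
Invest the TRY and cover forward: 64,000,000 × 1.020900 × 0.21101 = HKD 13,786,886.98.
Convert at spot and invest in HKD: 64,000,000 × 0.20528 × 1.057100 = HKD 13,888,095.23.
The quoted forward undervalues TRY, so borrow TRY, convert to HKD at spot, deposit the HKD at 5.71%, and buy TRY forward at 0.21101 to cover the loan.
Arbitrage profit = |13,786,886.98 − 13,888,095.23| = HKD 101,208.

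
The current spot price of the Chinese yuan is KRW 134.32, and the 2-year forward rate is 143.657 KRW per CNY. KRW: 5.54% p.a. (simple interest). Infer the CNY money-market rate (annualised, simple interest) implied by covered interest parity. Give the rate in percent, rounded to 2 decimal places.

T = 2 years.
CIP gives F = S · g_KRW/g_CNY, so g_KRW/g_CNY = 143.657/134.32 = 1.0695131.
The KRW side grows by 1 + 0.0554×2 = 1.110800.
That pins the CNY growth at 1.0386035.
(1.0386035 − 1)/T = 0.019302, i.e. 1.93%.

1.93%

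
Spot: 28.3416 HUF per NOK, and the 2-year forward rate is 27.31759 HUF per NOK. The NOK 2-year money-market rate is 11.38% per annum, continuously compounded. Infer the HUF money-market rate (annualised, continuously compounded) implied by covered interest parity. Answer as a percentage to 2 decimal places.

9.54%

T = 2 years.
CIP gives F = S · g_HUF/g_NOK, so g_HUF/g_NOK = 27.31759/28.3416 = 0.9638690.
NOK growth factor: e^(0.1138×2) = 1.255583.
So the HUF growth factor = 1.2102175.
r = ln(1.2102175)/2 = 0.095400 → 9.54%.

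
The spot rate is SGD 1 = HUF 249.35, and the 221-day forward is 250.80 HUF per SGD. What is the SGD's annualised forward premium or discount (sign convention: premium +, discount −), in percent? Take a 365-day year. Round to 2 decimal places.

T = 221/365 years.
SGD trades forward at +0.58151% vs spot over the period.
Annualise by dividing by T: 0.0058151 / (221/365) = 0.009604 → 0.96%.

+0.96%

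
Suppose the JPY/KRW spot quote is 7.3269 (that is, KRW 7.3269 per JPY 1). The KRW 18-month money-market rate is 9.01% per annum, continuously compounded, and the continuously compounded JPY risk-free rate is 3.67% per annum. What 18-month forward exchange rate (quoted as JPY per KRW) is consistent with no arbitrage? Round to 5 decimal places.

T = 18/12 years.
KRW growth factor: e^(0.0901×18/12) = 1.1447085.
JPY accumulates by e^(0.0367×18/12) = 1.0565934.
CIP: F = S · (grow KRW)/(grow JPY) = 7.3269 × 1.1447085/1.0565934 = 7.937930 KRW per JPY.
Quoted the other way: 1/7.937930 = 0.12598 JPY per KRW.

0.12598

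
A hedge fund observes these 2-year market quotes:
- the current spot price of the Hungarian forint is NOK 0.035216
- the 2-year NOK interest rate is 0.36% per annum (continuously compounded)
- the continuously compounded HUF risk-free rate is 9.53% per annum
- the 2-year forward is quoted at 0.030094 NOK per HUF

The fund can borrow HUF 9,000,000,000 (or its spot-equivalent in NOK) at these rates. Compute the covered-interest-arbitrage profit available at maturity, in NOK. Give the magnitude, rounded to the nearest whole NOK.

NOK 8,482,756

T = 2 years.
Keep in HUF, deliver into the forward: 9,000,000,000·1.20997536512·0.030094 = NOK 327,716,987.74.
Swap to NOK now, deposit: 9,000,000,000·0.035216·1.00722598232 = NOK 319,234,231.74.
The quoted forward overvalues HUF, so borrow NOK, buy HUF at spot, deposit the HUF at 9.53%, and sell the proceeds forward at 0.030094.
Arbitrage profit = |327,716,987.74 − 319,234,231.74| = NOK 8,482,756.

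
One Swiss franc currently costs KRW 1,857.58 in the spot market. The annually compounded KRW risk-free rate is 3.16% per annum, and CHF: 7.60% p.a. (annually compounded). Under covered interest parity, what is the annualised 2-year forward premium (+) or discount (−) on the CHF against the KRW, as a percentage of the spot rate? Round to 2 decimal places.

T = 2 years.
CIP forward (KRW per CHF) = 1857.58 × 1.0641986/1.157776 = 1707.44085.
(F − S)/S ÷ T = (1707.44085 − 1857.58)/1857.58/2 = -0.040413 → -4.04%.

-4.04%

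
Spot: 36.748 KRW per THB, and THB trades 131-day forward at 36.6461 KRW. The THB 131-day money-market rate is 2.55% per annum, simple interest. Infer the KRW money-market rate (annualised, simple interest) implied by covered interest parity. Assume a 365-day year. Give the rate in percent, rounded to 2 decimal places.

T = 131/365 years.
CIP gives F = S · g_KRW/g_THB, so g_KRW/g_THB = 36.6461/36.748 = 0.9972271.
THB growth factor: 1 + 0.0255×131/365 = 1.0091521.
Hence g_KRW = 1.0063538.
(1.0063538 − 1)/T = 0.017703, i.e. 1.77%.

1.77%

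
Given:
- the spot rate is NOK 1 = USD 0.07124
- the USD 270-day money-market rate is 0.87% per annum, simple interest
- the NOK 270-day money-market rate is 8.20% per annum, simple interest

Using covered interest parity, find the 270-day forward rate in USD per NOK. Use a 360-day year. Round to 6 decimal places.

0.067550

T = 270/360 years.
USD accumulates by 1 + 0.0087×270/360 = 1.006525.
Growth of 1 NOK over T: 1 + 0.0820×270/360 = 1.061500.
CIP: F = S · (grow USD)/(grow NOK) = 0.07124 × 1.006525/1.061500 = 0.06755049 USD per NOK.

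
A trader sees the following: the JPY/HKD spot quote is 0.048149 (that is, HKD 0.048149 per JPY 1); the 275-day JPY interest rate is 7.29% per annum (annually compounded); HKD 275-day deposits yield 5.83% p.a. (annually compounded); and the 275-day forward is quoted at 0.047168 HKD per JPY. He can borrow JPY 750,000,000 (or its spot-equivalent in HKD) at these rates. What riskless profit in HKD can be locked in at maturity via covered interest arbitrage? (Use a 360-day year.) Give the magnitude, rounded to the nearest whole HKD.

HKD 379,629

T = 275/360 years.
Route A — deposit JPY, sell forward: 750,000,000 × 1.0552220749 × 0.047168 = HKD 37,329,536.12.
Route B — convert at spot, deposit HKD: 750,000,000 × 0.048149 × 1.0442353376 = HKD 37,709,165.45.
The quoted forward undervalues JPY, so borrow JPY, convert to HKD at spot, deposit the HKD at 5.83%, and buy JPY forward at 0.047168 to cover the loan.
Arbitrage profit = |37,329,536.12 − 37,709,165.45| = HKD 379,629.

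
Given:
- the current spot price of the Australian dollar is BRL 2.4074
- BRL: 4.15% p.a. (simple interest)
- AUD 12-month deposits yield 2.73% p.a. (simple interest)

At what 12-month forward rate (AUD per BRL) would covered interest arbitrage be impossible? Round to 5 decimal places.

T = 1 year.
Growth of 1 BRL over T: 1 + 0.0415×1 = 1.041500.
Growth of 1 AUD over T: 1 + 0.0273×1 = 1.027300.
So F = 2.4074 × 1.041500 / 1.027300 = 2.440677 (BRL/AUD).
Quoted the other way: 1/2.440677 = 0.40972 AUD per BRL.

0.40972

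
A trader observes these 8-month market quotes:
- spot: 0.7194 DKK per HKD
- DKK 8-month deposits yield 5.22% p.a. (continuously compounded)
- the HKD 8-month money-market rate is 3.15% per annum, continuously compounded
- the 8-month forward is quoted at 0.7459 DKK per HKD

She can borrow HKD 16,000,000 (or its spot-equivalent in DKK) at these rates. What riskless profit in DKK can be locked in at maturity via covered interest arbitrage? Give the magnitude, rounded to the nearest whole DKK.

T = 8/12 years.
Route A — deposit HKD, sell forward: 16,000,000 × 1.0212220516 × 0.7459 = DKK 12,187,672.45.
Route B — convert at spot, deposit DKK: 16,000,000 × 0.7194 × 1.0354126056 = DKK 11,918,013.26.
The quoted forward overvalues HKD, so borrow DKK, buy HKD at spot, deposit the HKD at 3.15%, and sell the proceeds forward at 0.7459.
The gap between the two covered legs is DKK 269,659.

DKK 269,659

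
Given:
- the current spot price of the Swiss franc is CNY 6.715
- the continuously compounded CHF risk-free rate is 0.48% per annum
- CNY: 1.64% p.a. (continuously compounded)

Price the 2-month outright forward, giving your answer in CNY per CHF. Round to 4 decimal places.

T = 2/12 years.
CNY accumulates by e^(0.0164×2/12) = 1.0027371.
Growth of 1 CHF over T: e^(0.0048×2/12) = 1.0008003.
Forward (CNY per CHF) = 6.715 × 1.0027371 / 1.0008003 = 6.727995.

6.7280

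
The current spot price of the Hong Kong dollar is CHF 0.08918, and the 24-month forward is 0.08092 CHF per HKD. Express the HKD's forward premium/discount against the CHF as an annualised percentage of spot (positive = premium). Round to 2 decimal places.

-4.63%

T = 2 years.
HKD trades forward at -9.26217% vs spot over the period.
Annualise by dividing by T: -0.0926217 / 2 = -0.046311 → -4.63%.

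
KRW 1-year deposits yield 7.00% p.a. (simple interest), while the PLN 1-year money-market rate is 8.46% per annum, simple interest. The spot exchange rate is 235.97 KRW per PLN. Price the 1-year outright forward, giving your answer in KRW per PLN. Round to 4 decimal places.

T = 1 year.
Growth of 1 KRW over T: 1 + 0.0700×1 = 1.070000.
PLN growth factor: 1 + 0.0846×1 = 1.084600.
So F = 235.97 × 1.070000 / 1.084600 = 232.793564 (KRW/PLN).

232.7936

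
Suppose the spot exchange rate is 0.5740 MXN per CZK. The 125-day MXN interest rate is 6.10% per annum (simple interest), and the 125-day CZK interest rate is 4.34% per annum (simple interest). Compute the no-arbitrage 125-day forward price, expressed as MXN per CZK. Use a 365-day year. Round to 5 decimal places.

T = 125/365 years.
MXN accumulates by 1 + 0.0610×125/365 = 1.0208904.
Growth of 1 CZK over T: 1 + 0.0434×125/365 = 1.014863.
Forward (MXN per CZK) = 0.574 × 1.0208904 / 1.014863 = 0.5774091.

0.57741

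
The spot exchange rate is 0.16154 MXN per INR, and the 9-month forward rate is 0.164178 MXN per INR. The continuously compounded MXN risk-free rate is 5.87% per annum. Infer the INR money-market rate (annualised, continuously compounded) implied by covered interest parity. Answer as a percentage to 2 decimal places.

T = 9/12 years.
CIP gives F = S · g_MXN/g_INR, so g_MXN/g_INR = 0.164178/0.16154 = 1.0163303.
The MXN side grows by e^(0.0587×9/12) = 1.0450085.
That pins the INR growth at 1.0282174.
r = ln(1.0282174)/(9/12) = 0.037102 → 3.71%.

3.71%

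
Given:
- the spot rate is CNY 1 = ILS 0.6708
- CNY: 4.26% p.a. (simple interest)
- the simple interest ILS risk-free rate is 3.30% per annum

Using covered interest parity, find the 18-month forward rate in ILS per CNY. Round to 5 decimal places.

0.66172

T = 18/12 years.
ILS growth factor: 1 + 0.0330×18/12 = 1.049500.
CNY accumulates by 1 + 0.0426×18/12 = 1.063900.
Forward (ILS per CNY) = 0.6708 × 1.049500 / 1.063900 = 0.6617207.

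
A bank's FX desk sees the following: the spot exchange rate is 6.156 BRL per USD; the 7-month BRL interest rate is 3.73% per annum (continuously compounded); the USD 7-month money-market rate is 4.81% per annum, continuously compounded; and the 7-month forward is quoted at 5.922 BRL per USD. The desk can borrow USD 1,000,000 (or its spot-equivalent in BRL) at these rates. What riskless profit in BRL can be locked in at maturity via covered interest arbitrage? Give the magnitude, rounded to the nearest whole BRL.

T = 7/12 years.
Keep in USD, deliver into the forward: 1,000,000·1.028455676·5.922 = BRL 6,090,514.51.
Swap to BRL now, deposit: 1,000,000·6.156·1.021996772 = BRL 6,291,412.13.
The quoted forward undervalues USD, so borrow USD, convert to BRL at spot, deposit the BRL at 3.73%, and buy USD forward at 5.922 to cover the loan.
The gap between the two covered legs is BRL 200,898.

BRL 200,898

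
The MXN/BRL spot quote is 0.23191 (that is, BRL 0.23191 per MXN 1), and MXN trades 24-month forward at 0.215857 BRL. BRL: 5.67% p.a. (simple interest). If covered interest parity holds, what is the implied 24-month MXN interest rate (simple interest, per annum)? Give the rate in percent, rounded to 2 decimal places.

T = 2 years.
CIP gives F = S · g_BRL/g_MXN, so g_BRL/g_MXN = 0.215857/0.23191 = 0.9307792.
The BRL side grows by 1 + 0.0567×2 = 1.113400.
That pins the MXN growth at 1.1962021.
(1.1962021 − 1)/T = 0.098101, i.e. 9.81%.

9.81%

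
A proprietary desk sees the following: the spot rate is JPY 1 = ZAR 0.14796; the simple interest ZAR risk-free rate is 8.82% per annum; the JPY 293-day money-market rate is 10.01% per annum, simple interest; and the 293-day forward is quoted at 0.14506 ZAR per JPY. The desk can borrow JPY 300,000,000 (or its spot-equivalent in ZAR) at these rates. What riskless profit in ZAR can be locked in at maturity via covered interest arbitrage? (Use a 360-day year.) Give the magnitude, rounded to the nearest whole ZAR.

ZAR 510,969

T = 293/360 years.
Keep in JPY, deliver into the forward: 300,000,000·1.0814702778·0.14506 = ZAR 47,063,423.55.
Swap to ZAR now, deposit: 300,000,000·0.14796·1.071785 = ZAR 47,574,392.58.
The quoted forward undervalues JPY, so borrow JPY, convert to ZAR at spot, deposit the ZAR at 8.82%, and buy JPY forward at 0.14506 to cover the loan.
Profit = 47,574,392.58 − 47,063,423.55 = ZAR 510,969.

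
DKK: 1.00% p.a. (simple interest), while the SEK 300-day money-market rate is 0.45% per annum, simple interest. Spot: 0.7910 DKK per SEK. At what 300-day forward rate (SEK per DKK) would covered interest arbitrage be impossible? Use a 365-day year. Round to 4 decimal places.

T = 300/365 years.
DKK growth factor: 1 + 0.0100×300/365 = 1.0082192.
SEK growth factor: 1 + 0.0045×300/365 = 1.0036986.
Forward (DKK per SEK) = 0.791 × 1.0082192 / 1.0036986 = 0.7945626.
Quoted the other way: 1/0.7945626 = 1.2586 SEK per DKK.

1.2586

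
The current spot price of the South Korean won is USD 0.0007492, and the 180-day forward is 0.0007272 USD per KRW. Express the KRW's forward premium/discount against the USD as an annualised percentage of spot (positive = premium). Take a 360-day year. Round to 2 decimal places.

-5.87%

T = 180/360 years.
(F − S)/S = (0.0007272 − 0.0007492)/0.0007492 = -0.0293647.
Annualise by dividing by T: -0.0293647 / (180/360) = -0.058729 → -5.87%.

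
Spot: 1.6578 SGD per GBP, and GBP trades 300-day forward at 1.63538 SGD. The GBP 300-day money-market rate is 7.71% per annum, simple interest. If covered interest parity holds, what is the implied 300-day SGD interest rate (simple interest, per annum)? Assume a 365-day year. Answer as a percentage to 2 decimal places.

T = 300/365 years.
By CIP, F/S equals the SGD-to-GBP growth ratio: 1.63538/1.6578 = 0.9864761.
The GBP side grows by 1 + 0.0771×300/365 = 1.0633699.
That pins the SGD growth at 1.048989.
r = (1.048989 − 1)/(300/365) = 0.059603 → 5.96%.

5.96%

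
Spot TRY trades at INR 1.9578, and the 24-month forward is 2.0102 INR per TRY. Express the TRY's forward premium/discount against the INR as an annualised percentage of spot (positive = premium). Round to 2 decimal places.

T = 2 years.
(F − S)/S = (2.0102 − 1.9578)/1.9578 = 0.0267647.
Annualise by dividing by T: 0.0267647 / 2 = 0.013382 → 1.34%.

+1.34%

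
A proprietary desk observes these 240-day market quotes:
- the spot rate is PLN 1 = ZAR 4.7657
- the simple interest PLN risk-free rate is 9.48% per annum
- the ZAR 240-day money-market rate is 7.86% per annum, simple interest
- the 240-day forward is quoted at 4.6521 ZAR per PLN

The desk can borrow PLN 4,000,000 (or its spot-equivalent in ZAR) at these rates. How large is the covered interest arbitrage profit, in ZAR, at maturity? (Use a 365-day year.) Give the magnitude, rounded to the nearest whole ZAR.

T = 240/365 years.
Route A — deposit PLN, sell forward: 4,000,000 × 1.0623342466 × 4.6521 = ZAR 19,768,340.59.
Route B — convert at spot, deposit ZAR: 4,000,000 × 4.7657 × 1.0516821918 = ZAR 20,048,007.29.
The quoted forward undervalues PLN, so borrow PLN, convert to ZAR at spot, deposit the ZAR at 7.86%, and buy PLN forward at 4.6521 to cover the loan.
Profit = 20,048,007.29 − 19,768,340.59 = ZAR 279,667.

ZAR 279,667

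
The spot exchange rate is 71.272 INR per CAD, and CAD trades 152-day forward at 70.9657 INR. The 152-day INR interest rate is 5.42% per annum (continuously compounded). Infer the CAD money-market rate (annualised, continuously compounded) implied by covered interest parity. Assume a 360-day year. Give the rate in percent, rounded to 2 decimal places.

6.44%

T = 152/360 years.
By CIP, F/S equals the INR-to-CAD growth ratio: 70.9657/71.272 = 0.9957024.
The INR side grows by e^(0.0542×152/360) = 1.0231483.
Hence g_CAD = 1.0275644.
r = ln(1.0275644)/(152/360) = 0.064401 → 6.44%.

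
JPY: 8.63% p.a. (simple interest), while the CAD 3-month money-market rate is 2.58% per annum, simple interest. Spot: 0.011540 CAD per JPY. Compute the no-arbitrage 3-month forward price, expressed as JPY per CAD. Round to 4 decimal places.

T = 3/12 years.
CAD growth factor: 1 + 0.0258×3/12 = 1.006450.
Growth of 1 JPY over T: 1 + 0.0863×3/12 = 1.021575.
So F = 0.01154 × 1.006450 / 1.021575 = 0.011369144 (CAD/JPY).
Quoted the other way: 1/0.011369144 = 87.9574 JPY per CAD.

87.9574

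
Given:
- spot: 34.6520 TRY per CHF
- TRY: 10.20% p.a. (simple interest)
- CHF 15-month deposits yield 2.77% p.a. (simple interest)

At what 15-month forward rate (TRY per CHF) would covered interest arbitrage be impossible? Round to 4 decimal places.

37.7626

T = 15/12 years.
Growth of 1 TRY over T: 1 + 0.1020×15/12 = 1.127500.
CHF accumulates by 1 + 0.0277×15/12 = 1.034625.
Forward (TRY per CHF) = 34.652 × 1.127500 / 1.034625 = 37.762600.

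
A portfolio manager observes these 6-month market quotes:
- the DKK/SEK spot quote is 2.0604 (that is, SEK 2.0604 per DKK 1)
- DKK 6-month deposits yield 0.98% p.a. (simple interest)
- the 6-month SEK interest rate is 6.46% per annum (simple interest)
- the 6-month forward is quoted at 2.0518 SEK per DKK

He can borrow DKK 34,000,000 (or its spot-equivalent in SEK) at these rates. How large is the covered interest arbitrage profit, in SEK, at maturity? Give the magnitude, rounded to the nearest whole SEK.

SEK 2,213,301

T = 6/12 years.
Invest the DKK and cover forward: 34,000,000 × 1.004900 × 2.0518 = SEK 70,103,029.88.
Convert at spot and invest in SEK: 34,000,000 × 2.0604 × 1.032300 = SEK 72,316,331.28.
The quoted forward undervalues DKK, so borrow DKK, convert to SEK at spot, deposit the SEK at 6.46%, and buy DKK forward at 2.0518 to cover the loan.
Arbitrage profit = |70,103,029.88 − 72,316,331.28| = SEK 2,213,301.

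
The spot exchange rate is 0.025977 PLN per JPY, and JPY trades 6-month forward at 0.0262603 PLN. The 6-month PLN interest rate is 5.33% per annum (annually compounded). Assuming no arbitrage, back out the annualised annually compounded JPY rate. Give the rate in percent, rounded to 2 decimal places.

T = 6/12 years.
By CIP, F/S equals the PLN-to-JPY growth ratio: 0.0262603/0.025977 = 1.0109058.
PLN growth factor: (1 + 0.0533)^(6/12) = 1.026304.
So the JPY growth factor = 1.0152321.
r = 1.0152321^(12/6) − 1 = 0.030696 → 3.07%.

3.07%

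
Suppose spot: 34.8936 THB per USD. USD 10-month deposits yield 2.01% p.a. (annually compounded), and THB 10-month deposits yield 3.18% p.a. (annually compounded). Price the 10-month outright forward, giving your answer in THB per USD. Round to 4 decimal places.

T = 10/12 years.
THB growth factor: (1 + 0.0318)^(10/12) = 1.02643063.
USD accumulates by (1 + 0.0201)^(10/12) = 1.01672216.
So F = 34.8936 × 1.02643063 / 1.01672216 = 35.226792 (THB/USD).

35.2268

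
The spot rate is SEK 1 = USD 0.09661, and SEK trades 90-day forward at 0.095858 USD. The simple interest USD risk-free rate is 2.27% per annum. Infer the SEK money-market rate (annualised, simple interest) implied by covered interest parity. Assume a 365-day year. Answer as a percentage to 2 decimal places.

5.47%

T = 90/365 years.
F/S = 0.095858/0.09661 = 0.9922161 = (growth of USD) / (growth of SEK).
USD growth factor: 1 + 0.0227×90/365 = 1.0055973.
That pins the SEK growth at 1.0134862.
r = (1.0134862 − 1)/(90/365) = 0.054694 → 5.47%.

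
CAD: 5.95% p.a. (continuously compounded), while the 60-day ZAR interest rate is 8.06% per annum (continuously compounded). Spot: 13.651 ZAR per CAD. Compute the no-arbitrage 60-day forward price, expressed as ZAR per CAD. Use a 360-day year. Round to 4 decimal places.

T = 60/360 years.
ZAR growth factor: e^(0.0806×60/360) = 1.01352397.
CAD growth factor: e^(0.0595×60/360) = 1.009966.
So F = 13.651 × 1.01352397 / 1.009966 = 13.699091 (ZAR/CAD).

13.6991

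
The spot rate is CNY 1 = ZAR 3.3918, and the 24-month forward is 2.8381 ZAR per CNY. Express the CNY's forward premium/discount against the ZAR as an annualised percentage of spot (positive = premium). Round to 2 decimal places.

T = 2 years.
Period premium: (2.8381 − 3.3918)/3.3918 = -0.1632467.
×(1/T) gives -8.16% p.a.

-8.16%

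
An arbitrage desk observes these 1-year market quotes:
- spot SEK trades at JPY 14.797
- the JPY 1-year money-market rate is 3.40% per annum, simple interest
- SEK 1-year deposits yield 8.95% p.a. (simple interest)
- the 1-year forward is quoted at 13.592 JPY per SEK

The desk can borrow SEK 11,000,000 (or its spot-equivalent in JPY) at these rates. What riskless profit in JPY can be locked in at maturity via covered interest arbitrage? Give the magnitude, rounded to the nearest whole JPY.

T = 1 year.
Route A — deposit SEK, sell forward: 11,000,000 × 1.089500 × 13.592 = JPY 162,893,324.00.
Route B — convert at spot, deposit JPY: 11,000,000 × 14.797 × 1.034000 = JPY 168,301,078.00.
The quoted forward undervalues SEK, so borrow SEK, convert to JPY at spot, deposit the JPY at 3.40%, and buy SEK forward at 13.592 to cover the loan.
The gap between the two covered legs is JPY 5,407,754.

JPY 5,407,754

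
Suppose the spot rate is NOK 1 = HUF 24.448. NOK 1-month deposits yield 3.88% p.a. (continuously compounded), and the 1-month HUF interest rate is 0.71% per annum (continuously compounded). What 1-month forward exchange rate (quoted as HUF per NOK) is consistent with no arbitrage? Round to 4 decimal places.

T = 1/12 years.
HUF accumulates by e^(0.0071×1/12) = 1.00059184.
Growth of 1 NOK over T: e^(0.0388×1/12) = 1.00323857.
So F = 24.448 × 1.00059184 / 1.00323857 = 24.383502 (HUF/NOK).

24.3835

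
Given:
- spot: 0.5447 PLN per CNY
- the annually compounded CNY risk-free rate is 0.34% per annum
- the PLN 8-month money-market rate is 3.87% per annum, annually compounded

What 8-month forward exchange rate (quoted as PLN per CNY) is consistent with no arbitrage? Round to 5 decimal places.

0.55740

T = 8/12 years.
Growth of 1 PLN over T: (1 + 0.0387)^(8/12) = 1.0256364.
CNY growth factor: (1 + 0.0034)^(8/12) = 1.0022654.
So F = 0.5447 × 1.0256364 / 1.0022654 = 0.5574014 (PLN/CNY).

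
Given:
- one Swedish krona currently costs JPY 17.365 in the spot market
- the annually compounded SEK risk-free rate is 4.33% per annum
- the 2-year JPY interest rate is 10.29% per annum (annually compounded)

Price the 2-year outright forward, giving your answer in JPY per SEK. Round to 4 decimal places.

T = 2 years.
JPY growth factor: (1 + 0.1029)^2 = 1.21638841.
Growth of 1 SEK over T: (1 + 0.0433)^2 = 1.08847489.
Forward (JPY per SEK) = 17.365 × 1.21638841 / 1.08847489 = 19.405670.

19.4057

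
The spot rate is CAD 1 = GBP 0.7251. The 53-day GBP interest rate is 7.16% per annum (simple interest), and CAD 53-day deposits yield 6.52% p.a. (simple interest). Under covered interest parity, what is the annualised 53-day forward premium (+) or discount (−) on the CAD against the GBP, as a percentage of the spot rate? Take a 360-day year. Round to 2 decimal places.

+0.63%

T = 53/360 years.
F = S · g_GBP/g_CAD = 0.7251 × 1.0105411/1.0095989 = 0.7257767.
(F − S)/S ÷ T = (0.7257767 − 0.7251)/0.7251/(53/360) = 0.006339 → 0.63%.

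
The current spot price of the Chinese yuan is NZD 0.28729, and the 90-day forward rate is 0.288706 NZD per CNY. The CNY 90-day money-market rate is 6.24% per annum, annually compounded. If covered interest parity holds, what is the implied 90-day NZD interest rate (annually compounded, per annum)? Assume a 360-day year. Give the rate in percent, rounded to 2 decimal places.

T = 90/360 years.
By CIP, F/S equals the NZD-to-CNY growth ratio: 0.288706/0.28729 = 1.0049288.
CNY growth factor: (1 + 0.0624)^(90/360) = 1.0152477.
That pins the NZD growth at 1.0202517.
r = 1.0202517^(360/90) − 1 = 0.083501 → 8.35%.

8.35%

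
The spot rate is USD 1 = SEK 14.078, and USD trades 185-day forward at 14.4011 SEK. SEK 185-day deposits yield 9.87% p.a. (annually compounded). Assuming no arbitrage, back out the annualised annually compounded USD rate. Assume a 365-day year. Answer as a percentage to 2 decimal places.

T = 185/365 years.
F/S = 14.4011/14.078 = 1.0229507 = (growth of SEK) / (growth of USD).
SEK growth factor: (1 + 0.0987)^(185/365) = 1.0488649.
So the USD growth factor = 1.0253328.
Annualise: 1.0253328^(365/185) − 1 = 0.050597 = 5.06%.

5.06%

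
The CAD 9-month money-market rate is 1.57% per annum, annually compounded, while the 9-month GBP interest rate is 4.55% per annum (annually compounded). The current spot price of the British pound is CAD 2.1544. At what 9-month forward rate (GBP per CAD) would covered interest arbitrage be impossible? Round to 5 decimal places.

0.47434

T = 9/12 years.
Growth of 1 CAD over T: (1 + 0.0157)^(9/12) = 1.011752.
GBP accumulates by (1 + 0.0455)^(9/12) = 1.0339345.
So F = 2.1544 × 1.011752 / 1.0339345 = 2.108179 (CAD/GBP).
Invert for GBP per CAD: 1 / 2.108179 = 0.47434.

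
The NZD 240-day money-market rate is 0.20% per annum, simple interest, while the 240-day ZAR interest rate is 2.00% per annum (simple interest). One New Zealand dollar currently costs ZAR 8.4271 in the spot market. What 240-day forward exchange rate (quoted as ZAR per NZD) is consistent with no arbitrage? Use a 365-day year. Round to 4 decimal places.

T = 240/365 years.
ZAR accumulates by 1 + 0.0200×240/365 = 1.0131507.
NZD accumulates by 1 + 0.0020×240/365 = 1.0013151.
CIP: F = S · (grow ZAR)/(grow NZD) = 8.4271 × 1.0131507/1.0013151 = 8.526709 ZAR per NZD.

8.5267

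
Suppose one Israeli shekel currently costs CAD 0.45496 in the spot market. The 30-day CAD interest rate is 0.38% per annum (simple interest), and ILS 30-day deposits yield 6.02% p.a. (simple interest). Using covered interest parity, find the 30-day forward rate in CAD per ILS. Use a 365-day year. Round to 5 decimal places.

T = 30/365 years.
Growth of 1 CAD over T: 1 + 0.0038×30/365 = 1.0003123.
ILS accumulates by 1 + 0.0602×30/365 = 1.0049479.
CIP: F = S · (grow CAD)/(grow ILS) = 0.45496 × 1.0003123/1.0049479 = 0.4528614 CAD per ILS.

0.45286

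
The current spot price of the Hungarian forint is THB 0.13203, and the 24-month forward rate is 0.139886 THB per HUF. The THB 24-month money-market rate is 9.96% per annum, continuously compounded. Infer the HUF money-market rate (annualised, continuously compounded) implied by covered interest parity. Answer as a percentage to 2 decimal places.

T = 2 years.
F/S = 0.139886/0.13203 = 1.0595016 = (growth of THB) / (growth of HUF).
The THB side grows by e^(0.0996×2) = 1.220426.
That pins the HUF growth at 1.1518869.
r = ln(1.1518869)/2 = 0.070701 → 7.07%.

7.07%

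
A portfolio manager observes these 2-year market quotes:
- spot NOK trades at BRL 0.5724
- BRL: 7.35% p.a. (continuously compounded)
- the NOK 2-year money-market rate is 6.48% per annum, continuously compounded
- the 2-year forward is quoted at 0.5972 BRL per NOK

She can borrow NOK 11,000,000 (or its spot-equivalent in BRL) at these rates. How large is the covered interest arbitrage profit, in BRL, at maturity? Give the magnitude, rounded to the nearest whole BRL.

T = 2 years.
Keep in NOK, deliver into the forward: 11,000,000·1.138372943·0.5972 = BRL 7,478,199.54.
Swap to BRL now, deposit: 11,000,000·0.5724·1.158353963 = BRL 7,293,459.89.
The quoted forward overvalues NOK, so borrow BRL, buy NOK at spot, deposit the NOK at 6.48%, and sell the proceeds forward at 0.5972.
Arbitrage profit = |7,478,199.54 − 7,293,459.89| = BRL 184,740.

BRL 184,740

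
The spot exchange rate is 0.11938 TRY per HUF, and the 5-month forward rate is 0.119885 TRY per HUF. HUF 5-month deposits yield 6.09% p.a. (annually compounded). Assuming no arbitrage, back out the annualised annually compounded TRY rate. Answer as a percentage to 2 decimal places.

7.17%

T = 5/12 years.
CIP gives F = S · g_TRY/g_HUF, so g_TRY/g_HUF = 0.119885/0.11938 = 1.0042302.
The HUF side grows by (1 + 0.0609)^(5/12) = 1.0249382.
That pins the TRY growth at 1.0292739.
r = 1.0292739^(12/5) − 1 = 0.071703 → 7.17%.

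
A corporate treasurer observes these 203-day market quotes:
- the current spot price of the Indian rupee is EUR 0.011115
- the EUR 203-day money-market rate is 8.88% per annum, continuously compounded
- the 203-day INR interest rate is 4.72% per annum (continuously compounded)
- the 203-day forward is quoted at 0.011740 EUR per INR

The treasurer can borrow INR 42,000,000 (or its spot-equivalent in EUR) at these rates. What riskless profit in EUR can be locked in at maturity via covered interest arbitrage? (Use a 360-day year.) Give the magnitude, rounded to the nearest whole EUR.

T = 203/360 years.
Keep in INR, deliver into the forward: 42,000,000·1.02697291·0.011740 = EUR 506,379.80.
Swap to EUR now, deposit: 42,000,000·0.011115·1.05134819 = EUR 490,800.88.
The quoted forward overvalues INR, so borrow EUR, buy INR at spot, deposit the INR at 4.72%, and sell the proceeds forward at 0.011740.
Arbitrage profit = |506,379.80 − 490,800.88| = EUR 15,579.

EUR 15,579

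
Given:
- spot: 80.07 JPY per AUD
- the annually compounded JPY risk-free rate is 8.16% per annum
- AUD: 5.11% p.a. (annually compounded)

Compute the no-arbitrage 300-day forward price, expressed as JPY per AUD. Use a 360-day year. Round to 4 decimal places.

T = 300/360 years.
JPY accumulates by (1 + 0.0816)^(300/360) = 1.06755166.
AUD growth factor: (1 + 0.0511)^(300/360) = 1.04240551.
So F = 80.07 × 1.06755166 / 1.04240551 = 82.001544 (JPY/AUD).

82.0015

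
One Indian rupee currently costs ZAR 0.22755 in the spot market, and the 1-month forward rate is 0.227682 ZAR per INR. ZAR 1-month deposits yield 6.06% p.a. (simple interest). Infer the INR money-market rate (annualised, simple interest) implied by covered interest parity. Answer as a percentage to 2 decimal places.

5.36%

T = 1/12 years.
By CIP, F/S equals the ZAR-to-INR growth ratio: 0.227682/0.22755 = 1.0005801.
ZAR growth factor: 1 + 0.0606×1/12 = 1.005050.
Hence g_INR = 1.0044673.
r = (1.0044673 − 1)/(1/12) = 0.053608 → 5.36%.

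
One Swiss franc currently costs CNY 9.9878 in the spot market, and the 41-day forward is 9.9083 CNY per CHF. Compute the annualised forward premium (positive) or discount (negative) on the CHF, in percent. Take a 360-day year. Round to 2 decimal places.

T = 41/360 years.
Period premium: (9.9083 − 9.9878)/9.9878 = -0.0079597.
×(1/T) gives -6.99% p.a.

-6.99%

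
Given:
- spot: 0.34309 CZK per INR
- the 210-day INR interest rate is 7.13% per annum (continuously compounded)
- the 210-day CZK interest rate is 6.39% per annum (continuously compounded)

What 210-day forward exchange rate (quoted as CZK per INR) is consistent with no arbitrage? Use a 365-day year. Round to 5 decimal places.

0.34163

T = 210/365 years.
CZK growth factor: e^(0.0639×210/365) = 1.0374486.
Growth of 1 INR over T: e^(0.0713×210/365) = 1.0418749.
Forward (CZK per INR) = 0.34309 × 1.0374486 / 1.0418749 = 0.3416324.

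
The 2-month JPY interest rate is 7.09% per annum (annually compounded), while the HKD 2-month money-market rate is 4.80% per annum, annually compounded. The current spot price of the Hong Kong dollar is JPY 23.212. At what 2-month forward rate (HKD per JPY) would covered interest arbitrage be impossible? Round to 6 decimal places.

0.042926

T = 2/12 years.
JPY accumulates by (1 + 0.0709)^(2/12) = 1.011482.
HKD growth factor: (1 + 0.0480)^(2/12) = 1.0078445.
CIP: F = S · (grow JPY)/(grow HKD) = 23.212 × 1.011482/1.0078445 = 23.29578 JPY per HKD.
Quoted the other way: 1/23.29578 = 0.042926 HKD per JPY.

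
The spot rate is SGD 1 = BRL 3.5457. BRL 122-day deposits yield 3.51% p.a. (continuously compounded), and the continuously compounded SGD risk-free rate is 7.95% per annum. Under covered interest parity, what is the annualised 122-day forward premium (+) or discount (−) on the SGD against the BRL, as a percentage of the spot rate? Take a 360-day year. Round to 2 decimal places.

-4.41%

T = 122/360 years.
No-arbitrage forward: 3.5457 × 1.011966 / 1.0273079 = 3.4927482 BRL/SGD.
Annualised premium = (F − S)/S × (1/T) = (3.4927482 − 3.5457)/3.5457 ÷ (122/360) = -4.41%.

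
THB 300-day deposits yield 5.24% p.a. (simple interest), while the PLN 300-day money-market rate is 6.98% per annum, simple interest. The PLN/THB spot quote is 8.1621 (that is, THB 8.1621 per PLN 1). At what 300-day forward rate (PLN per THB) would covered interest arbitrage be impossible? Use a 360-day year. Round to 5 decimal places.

T = 300/360 years.
THB accumulates by 1 + 0.0524×300/360 = 1.0436667.
PLN growth factor: 1 + 0.0698×300/360 = 1.0581667.
So F = 8.1621 × 1.0436667 / 1.0581667 = 8.050255 (THB/PLN).
Invert for PLN per THB: 1 / 8.050255 = 0.12422.

0.12422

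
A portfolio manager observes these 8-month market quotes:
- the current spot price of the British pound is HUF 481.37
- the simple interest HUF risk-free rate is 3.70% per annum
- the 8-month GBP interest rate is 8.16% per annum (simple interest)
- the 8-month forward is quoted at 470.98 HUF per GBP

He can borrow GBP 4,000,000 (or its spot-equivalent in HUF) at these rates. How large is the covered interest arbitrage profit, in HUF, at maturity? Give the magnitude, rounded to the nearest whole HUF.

HUF 13,430,075

T = 8/12 years.
Keep in GBP, deliver into the forward: 4,000,000·1.054400·470.98 = HUF 1,986,405,248.00.
Swap to HUF now, deposit: 4,000,000·481.37·1.024666666667 = HUF 1,972,975,173.33.
The quoted forward overvalues GBP, so borrow HUF, buy GBP at spot, deposit the GBP at 8.16%, and sell the proceeds forward at 470.98.
Arbitrage profit = |1,986,405,248.00 − 1,972,975,173.33| = HUF 13,430,075.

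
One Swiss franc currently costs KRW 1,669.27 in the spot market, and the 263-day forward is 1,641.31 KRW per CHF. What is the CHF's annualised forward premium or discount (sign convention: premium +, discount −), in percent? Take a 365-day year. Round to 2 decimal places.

T = 263/365 years.
Period premium: (1641.31 − 1669.27)/1669.27 = -0.0167498.
Per annum: -0.0167498 / (263/365) = -0.023246 = -2.32%.

-2.32%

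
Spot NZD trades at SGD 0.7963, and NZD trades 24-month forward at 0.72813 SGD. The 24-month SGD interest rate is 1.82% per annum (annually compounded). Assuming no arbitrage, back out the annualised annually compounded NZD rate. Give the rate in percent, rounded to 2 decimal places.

T = 2 years.
CIP gives F = S · g_SGD/g_NZD, so g_SGD/g_NZD = 0.72813/0.7963 = 0.9143916.
The SGD side grows by (1 + 0.0182)^2 = 1.0367312.
That pins the NZD growth at 1.1337934.
Annualise: 1.1337934^(1/2) − 1 = 0.064797 = 6.48%.

6.48%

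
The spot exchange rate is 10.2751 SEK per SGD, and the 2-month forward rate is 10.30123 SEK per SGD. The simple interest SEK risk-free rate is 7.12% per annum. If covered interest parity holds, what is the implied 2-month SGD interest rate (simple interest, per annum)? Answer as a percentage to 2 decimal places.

T = 2/12 years.
By CIP, F/S equals the SEK-to-SGD growth ratio: 10.30123/10.2751 = 1.0025430.
The SEK side grows by 1 + 0.0712×2/12 = 1.0118667.
So the SGD growth factor = 1.009300.
(1.009300 − 1)/T = 0.055800, i.e. 5.58%.

5.58%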